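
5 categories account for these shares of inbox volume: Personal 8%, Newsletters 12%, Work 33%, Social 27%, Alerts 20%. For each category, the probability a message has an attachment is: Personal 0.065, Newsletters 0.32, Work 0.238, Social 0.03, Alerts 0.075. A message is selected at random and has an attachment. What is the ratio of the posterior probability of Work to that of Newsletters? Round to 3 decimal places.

By Bayes' rule, posterior ∝ prior × likelihood:
  Personal: 0.08 × 0.065 = 0.0052
  Newsletters: 0.12 × 0.32 = 0.0384
  Work: 0.33 × 0.238 = 0.07854
  Social: 0.27 × 0.03 = 0.0081
  Alerts: 0.2 × 0.075 = 0.015
Sum = 0.14524.
The ratio is 0.07854 / 0.0384 (the normalizer cancels) = 2.045.

2.045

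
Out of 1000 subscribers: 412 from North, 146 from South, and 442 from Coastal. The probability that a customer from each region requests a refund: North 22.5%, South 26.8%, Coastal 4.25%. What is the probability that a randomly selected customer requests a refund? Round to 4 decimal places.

0.1506

Unnormalized posteriors (prior × likelihood):
  North: 0.412 × 0.225 = 0.0927
  South: 0.146 × 0.268 = 0.039128
  Coastal: 0.442 × 0.0425 = 0.018785
P(refund) = 0.0927 + 0.039128 + 0.018785 = 0.150613 → 0.1506.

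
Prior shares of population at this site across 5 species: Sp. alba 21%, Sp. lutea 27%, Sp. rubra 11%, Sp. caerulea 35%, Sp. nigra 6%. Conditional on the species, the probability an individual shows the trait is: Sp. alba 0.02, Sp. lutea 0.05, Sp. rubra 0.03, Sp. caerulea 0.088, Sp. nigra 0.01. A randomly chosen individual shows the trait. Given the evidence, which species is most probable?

Prior × likelihood for each hypothesis:
  Sp. alba: 0.21 × 0.02 = 0.0042
  Sp. lutea: 0.27 × 0.05 = 0.0135
  Sp. rubra: 0.11 × 0.03 = 0.0033
  Sp. caerulea: 0.35 × 0.088 = 0.0308
  Sp. nigra: 0.06 × 0.01 = 0.0006
Sum = 0.0524.
Largest term belongs to Sp. caerulea, so Sp. caerulea is most probable.

Sp. caerulea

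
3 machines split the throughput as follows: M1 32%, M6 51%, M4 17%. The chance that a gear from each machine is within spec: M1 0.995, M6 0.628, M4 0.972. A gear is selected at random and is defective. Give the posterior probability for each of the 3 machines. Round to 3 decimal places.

M1 0.008, M6 0.968, M4 0.024

Taking complements, P(defective | each) = M1 0.005, M6 0.372, M4 0.028.
Prior × likelihood for each hypothesis:
  M1: 0.32 × 0.005 = 0.0016
  M6: 0.51 × 0.372 = 0.18972
  M4: 0.17 × 0.028 = 0.00476
Total = 0.19608.
P(M1 | defective) = 0.0016/0.19608 ≈ 0.008
P(M6 | defective) = 0.18972/0.19608 ≈ 0.968
P(M4 | defective) = 0.00476/0.19608 ≈ 0.024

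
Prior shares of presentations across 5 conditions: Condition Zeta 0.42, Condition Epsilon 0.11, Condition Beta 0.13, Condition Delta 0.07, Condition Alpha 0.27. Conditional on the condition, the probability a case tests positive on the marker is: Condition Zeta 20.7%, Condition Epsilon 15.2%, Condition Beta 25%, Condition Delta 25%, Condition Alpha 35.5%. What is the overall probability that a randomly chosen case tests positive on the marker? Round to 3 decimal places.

0.250

By Bayes' rule, posterior ∝ prior × likelihood:
  Condition Zeta: 0.42 × 0.207 = 0.08694
  Condition Epsilon: 0.11 × 0.152 = 0.01672
  Condition Beta: 0.13 × 0.25 = 0.0325
  Condition Delta: 0.07 × 0.25 = 0.0175
  Condition Alpha: 0.27 × 0.355 = 0.09585
P(marker-positive) = 0.08694 + 0.01672 + 0.0325 + 0.0175 + 0.09585 = 0.24951 → 0.250.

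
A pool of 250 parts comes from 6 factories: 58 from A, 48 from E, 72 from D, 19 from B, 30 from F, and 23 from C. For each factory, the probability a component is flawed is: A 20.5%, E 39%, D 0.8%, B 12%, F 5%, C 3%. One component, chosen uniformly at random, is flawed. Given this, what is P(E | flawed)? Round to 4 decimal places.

Prior × likelihood for each hypothesis:
  A: 0.232 × 0.205 = 0.04756
  E: 0.192 × 0.39 = 0.07488
  D: 0.288 × 0.008 = 0.002304
  B: 0.076 × 0.12 = 0.00912
  F: 0.12 × 0.05 = 0.006
  C: 0.092 × 0.03 = 0.00276
Normalizing constant = 0.142624.
P(E | evidence) = 0.07488 / 0.142624 ≈ 0.5250.

0.5250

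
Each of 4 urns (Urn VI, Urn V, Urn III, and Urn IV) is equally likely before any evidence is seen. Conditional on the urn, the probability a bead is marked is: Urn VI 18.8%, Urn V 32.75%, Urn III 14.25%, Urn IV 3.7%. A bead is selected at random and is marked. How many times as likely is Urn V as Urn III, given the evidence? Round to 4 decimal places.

2.2982

With a uniform prior (1/4 each), posterior ∝ likelihood:
  Urn VI: 0.188
  Urn V: 0.3275
  Urn III: 0.1425
  Urn IV: 0.037
Normalizing constant = 0.695.
The ratio is 0.3275 / 0.1425 (the normalizer cancels) = 2.2982.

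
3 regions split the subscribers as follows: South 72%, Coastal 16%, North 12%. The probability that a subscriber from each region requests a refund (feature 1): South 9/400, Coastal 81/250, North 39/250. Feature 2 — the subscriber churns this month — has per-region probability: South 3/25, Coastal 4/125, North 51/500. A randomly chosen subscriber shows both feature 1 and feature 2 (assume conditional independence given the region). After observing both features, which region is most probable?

By Bayes' rule, posterior ∝ prior × likelihood:
  South: 0.72 × 0.0225 × 0.12 = 0.001944
  Coastal: 0.16 × 0.324 × 0.032 = 0.00165888
  North: 0.12 × 0.156 × 0.102 = 0.00190944
Normalizing constant = 0.00551232.
Largest term belongs to South, so South is most probable.

South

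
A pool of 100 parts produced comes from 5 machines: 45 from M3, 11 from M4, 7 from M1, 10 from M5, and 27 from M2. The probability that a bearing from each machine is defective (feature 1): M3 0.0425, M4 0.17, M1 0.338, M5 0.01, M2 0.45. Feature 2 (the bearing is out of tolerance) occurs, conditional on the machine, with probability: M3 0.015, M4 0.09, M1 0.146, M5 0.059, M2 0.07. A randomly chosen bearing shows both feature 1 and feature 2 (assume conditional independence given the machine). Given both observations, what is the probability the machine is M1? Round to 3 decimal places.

Compute prior × likelihood for every hypothesis:
  M3: 0.45 × 0.0425 × 0.015 = 0.000286875
  M4: 0.11 × 0.17 × 0.09 = 0.001683
  M1: 0.07 × 0.338 × 0.146 = 0.00345436
  M5: 0.1 × 0.01 × 0.059 = 0.000059
  M2: 0.27 × 0.45 × 0.07 = 0.008505
Sum = 0.013988235.
P(M1 | evidence) = 0.00345436 / 0.013988235 ≈ 0.247.

0.247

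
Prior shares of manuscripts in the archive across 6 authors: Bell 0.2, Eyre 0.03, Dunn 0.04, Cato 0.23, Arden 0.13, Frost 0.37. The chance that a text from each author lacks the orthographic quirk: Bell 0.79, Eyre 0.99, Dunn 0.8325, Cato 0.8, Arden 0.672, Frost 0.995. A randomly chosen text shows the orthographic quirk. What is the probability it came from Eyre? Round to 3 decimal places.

0.002

Taking complements, P(quirk | each) = Bell 0.21, Eyre 0.01, Dunn 0.1675, Cato 0.2, Arden 0.328, Frost 0.005.
Prior × likelihood for each hypothesis:
  Bell: 0.2 × 0.21 = 0.042
  Eyre: 0.03 × 0.01 = 0.0003
  Dunn: 0.04 × 0.1675 = 0.0067
  Cato: 0.23 × 0.2 = 0.046
  Arden: 0.13 × 0.328 = 0.04264
  Frost: 0.37 × 0.005 = 0.00185
Normalizing constant = 0.13949.
P(Eyre | evidence) = 0.0003 / 0.13949 ≈ 0.002.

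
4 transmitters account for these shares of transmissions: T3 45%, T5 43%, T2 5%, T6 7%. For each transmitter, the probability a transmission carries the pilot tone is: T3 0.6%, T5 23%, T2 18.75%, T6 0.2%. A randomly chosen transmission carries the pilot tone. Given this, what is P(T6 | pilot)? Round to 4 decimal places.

By Bayes' rule, posterior ∝ prior × likelihood:
  T3: 0.45 × 0.006 = 0.0027
  T5: 0.43 × 0.23 = 0.0989
  T2: 0.05 × 0.1875 = 0.009375
  T6: 0.07 × 0.002 = 0.00014
Total = 0.111115.
P(T6 | evidence) = 0.00014 / 0.111115 ≈ 0.0013.

0.0013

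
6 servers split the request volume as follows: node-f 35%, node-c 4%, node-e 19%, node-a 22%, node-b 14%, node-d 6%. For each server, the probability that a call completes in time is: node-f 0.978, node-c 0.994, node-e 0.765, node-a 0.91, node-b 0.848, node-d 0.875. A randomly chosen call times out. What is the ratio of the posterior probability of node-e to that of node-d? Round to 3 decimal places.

5.953

Taking complements, P(timeout | each) = node-f 0.022, node-c 0.006, node-e 0.235, node-a 0.09, node-b 0.152, node-d 0.125.
By Bayes' rule, posterior ∝ prior × likelihood:
  node-f: 0.35 × 0.022 = 0.0077
  node-c: 0.04 × 0.006 = 0.00024
  node-e: 0.19 × 0.235 = 0.04465
  node-a: 0.22 × 0.09 = 0.0198
  node-b: 0.14 × 0.152 = 0.02128
  node-d: 0.06 × 0.125 = 0.0075
Total = 0.10117.
The ratio is 0.04465 / 0.0075 (the normalizer cancels) = 5.953.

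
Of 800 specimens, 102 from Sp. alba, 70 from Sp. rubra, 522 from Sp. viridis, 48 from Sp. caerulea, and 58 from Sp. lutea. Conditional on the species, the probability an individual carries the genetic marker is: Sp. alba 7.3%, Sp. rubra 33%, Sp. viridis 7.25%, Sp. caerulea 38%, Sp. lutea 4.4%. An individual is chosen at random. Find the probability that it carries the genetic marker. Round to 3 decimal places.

Compute prior × likelihood for every hypothesis:
  Sp. alba: 0.1275 × 0.073 = 0.0093075
  Sp. rubra: 0.0875 × 0.33 = 0.028875
  Sp. viridis: 0.6525 × 0.0725 = 0.04730625
  Sp. caerulea: 0.06 × 0.38 = 0.0228
  Sp. lutea: 0.0725 × 0.044 = 0.00319
P(marker) = 0.0093075 + 0.028875 + 0.04730625 + 0.0228 + 0.00319 = 0.11147875 → 0.111.

0.111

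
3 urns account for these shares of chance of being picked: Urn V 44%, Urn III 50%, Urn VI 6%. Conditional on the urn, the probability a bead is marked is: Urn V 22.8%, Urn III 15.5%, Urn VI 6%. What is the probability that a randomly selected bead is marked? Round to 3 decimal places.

0.181

Prior × likelihood for each hypothesis:
  Urn V: 0.44 × 0.228 = 0.10032
  Urn III: 0.5 × 0.155 = 0.0775
  Urn VI: 0.06 × 0.06 = 0.0036
P(marked) = 0.10032 + 0.0775 + 0.0036 = 0.18142 → 0.181.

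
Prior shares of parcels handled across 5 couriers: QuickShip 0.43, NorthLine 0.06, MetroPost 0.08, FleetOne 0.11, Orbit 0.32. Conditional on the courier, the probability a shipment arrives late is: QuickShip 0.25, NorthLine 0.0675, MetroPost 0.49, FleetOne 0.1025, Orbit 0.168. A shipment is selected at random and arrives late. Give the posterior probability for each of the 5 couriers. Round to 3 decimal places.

QuickShip 0.498, NorthLine 0.019, MetroPost 0.182, FleetOne 0.052, Orbit 0.249

Unnormalized posteriors (prior × likelihood):
  QuickShip: 0.43 × 0.25 = 0.1075
  NorthLine: 0.06 × 0.0675 = 0.00405
  MetroPost: 0.08 × 0.49 = 0.0392
  FleetOne: 0.11 × 0.1025 = 0.011275
  Orbit: 0.32 × 0.168 = 0.05376
Normalizing constant = 0.215785.
P(QuickShip | late) = 0.1075/0.215785 ≈ 0.498
P(NorthLine | late) = 0.00405/0.215785 ≈ 0.019
P(MetroPost | late) = 0.0392/0.215785 ≈ 0.182
P(FleetOne | late) = 0.011275/0.215785 ≈ 0.052
P(Orbit | late) = 0.05376/0.215785 ≈ 0.249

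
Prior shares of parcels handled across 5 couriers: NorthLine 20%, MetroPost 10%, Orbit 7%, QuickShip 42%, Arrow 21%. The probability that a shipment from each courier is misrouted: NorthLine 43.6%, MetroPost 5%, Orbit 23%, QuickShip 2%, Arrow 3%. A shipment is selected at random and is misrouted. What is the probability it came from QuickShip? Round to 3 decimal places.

Prior × likelihood for each hypothesis:
  NorthLine: 0.2 × 0.436 = 0.0872
  MetroPost: 0.1 × 0.05 = 0.005
  Orbit: 0.07 × 0.23 = 0.0161
  QuickShip: 0.42 × 0.02 = 0.0084
  Arrow: 0.21 × 0.03 = 0.0063
Total = 0.123.
P(QuickShip | evidence) = 0.0084 / 0.123 ≈ 0.068.

0.068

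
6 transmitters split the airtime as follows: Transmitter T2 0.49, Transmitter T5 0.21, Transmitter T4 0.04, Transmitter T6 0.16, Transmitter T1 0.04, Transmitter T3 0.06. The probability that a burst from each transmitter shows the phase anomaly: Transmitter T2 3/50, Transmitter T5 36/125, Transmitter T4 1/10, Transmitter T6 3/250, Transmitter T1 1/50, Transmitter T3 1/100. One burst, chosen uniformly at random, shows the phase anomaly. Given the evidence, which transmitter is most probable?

Compute prior × likelihood for every hypothesis:
  Transmitter T2: 0.49 × 0.06 = 0.0294
  Transmitter T5: 0.21 × 0.288 = 0.06048
  Transmitter T4: 0.04 × 0.1 = 0.004
  Transmitter T6: 0.16 × 0.012 = 0.00192
  Transmitter T1: 0.04 × 0.02 = 0.0008
  Transmitter T3: 0.06 × 0.01 = 0.0006
Normalizing constant = 0.0972.
Largest term belongs to Transmitter T5, so Transmitter T5 is most probable.

Transmitter T5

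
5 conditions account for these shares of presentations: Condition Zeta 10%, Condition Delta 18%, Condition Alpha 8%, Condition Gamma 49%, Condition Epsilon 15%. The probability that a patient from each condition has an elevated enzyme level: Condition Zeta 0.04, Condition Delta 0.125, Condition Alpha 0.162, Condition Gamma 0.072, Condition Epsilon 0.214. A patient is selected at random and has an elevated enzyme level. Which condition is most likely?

Compute prior × likelihood for every hypothesis:
  Condition Zeta: 0.1 × 0.04 = 0.004
  Condition Delta: 0.18 × 0.125 = 0.0225
  Condition Alpha: 0.08 × 0.162 = 0.01296
  Condition Gamma: 0.49 × 0.072 = 0.03528
  Condition Epsilon: 0.15 × 0.214 = 0.0321
Normalizing constant = 0.10684.
Largest term belongs to Condition Gamma, so Condition Gamma is most probable.

Condition Gamma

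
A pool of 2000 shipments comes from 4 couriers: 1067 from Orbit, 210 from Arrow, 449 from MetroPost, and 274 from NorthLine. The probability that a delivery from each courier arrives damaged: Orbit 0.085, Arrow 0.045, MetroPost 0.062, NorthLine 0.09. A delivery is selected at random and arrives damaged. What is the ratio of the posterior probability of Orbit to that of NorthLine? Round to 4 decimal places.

Prior × likelihood for each hypothesis:
  Orbit: 0.5335 × 0.085 = 0.0453475
  Arrow: 0.105 × 0.045 = 0.004725
  MetroPost: 0.2245 × 0.062 = 0.013919
  NorthLine: 0.137 × 0.09 = 0.01233
Sum = 0.0763215.
The ratio is 0.0453475 / 0.01233 (the normalizer cancels) = 3.6778.

3.6778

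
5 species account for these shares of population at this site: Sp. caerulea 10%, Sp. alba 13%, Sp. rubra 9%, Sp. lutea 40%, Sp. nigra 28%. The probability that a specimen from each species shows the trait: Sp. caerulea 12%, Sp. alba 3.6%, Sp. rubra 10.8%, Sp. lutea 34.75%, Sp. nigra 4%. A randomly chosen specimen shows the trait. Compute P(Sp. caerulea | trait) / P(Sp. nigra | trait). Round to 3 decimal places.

Unnormalized posteriors (prior × likelihood):
  Sp. caerulea: 0.1 × 0.12 = 0.012
  Sp. alba: 0.13 × 0.036 = 0.00468
  Sp. rubra: 0.09 × 0.108 = 0.00972
  Sp. lutea: 0.4 × 0.3475 = 0.139
  Sp. nigra: 0.28 × 0.04 = 0.0112
Normalizing constant = 0.1766.
The ratio is 0.012 / 0.0112 (the normalizer cancels) = 1.071.

1.071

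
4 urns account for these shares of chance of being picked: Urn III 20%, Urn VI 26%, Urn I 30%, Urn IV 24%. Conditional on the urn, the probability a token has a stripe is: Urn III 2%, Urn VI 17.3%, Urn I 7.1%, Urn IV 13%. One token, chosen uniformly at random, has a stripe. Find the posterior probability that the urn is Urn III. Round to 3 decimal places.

0.039

Prior × likelihood for each hypothesis:
  Urn III: 0.2 × 0.02 = 0.004
  Urn VI: 0.26 × 0.173 = 0.04498
  Urn I: 0.3 × 0.071 = 0.0213
  Urn IV: 0.24 × 0.13 = 0.0312
Total = 0.10148.
P(Urn III | evidence) = 0.004 / 0.10148 ≈ 0.039.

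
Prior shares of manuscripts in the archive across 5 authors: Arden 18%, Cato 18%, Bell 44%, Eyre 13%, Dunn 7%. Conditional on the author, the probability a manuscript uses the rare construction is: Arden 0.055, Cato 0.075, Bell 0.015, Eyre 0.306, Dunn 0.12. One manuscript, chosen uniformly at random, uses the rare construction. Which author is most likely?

Eyre

Prior × likelihood for each hypothesis:
  Arden: 0.18 × 0.055 = 0.0099
  Cato: 0.18 × 0.075 = 0.0135
  Bell: 0.44 × 0.015 = 0.0066
  Eyre: 0.13 × 0.306 = 0.03978
  Dunn: 0.07 × 0.12 = 0.0084
Sum = 0.07818.
Largest term belongs to Eyre, so Eyre is most probable.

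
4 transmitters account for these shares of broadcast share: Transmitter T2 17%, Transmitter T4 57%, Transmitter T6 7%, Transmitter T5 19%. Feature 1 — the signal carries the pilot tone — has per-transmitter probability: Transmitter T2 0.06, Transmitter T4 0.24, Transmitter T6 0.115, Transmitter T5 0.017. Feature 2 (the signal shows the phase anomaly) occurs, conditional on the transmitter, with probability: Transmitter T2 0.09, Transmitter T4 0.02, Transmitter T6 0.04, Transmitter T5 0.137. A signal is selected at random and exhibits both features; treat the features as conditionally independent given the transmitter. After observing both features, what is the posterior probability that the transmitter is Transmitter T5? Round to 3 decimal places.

Prior × likelihood for each hypothesis:
  Transmitter T2: 0.17 × 0.06 × 0.09 = 0.000918
  Transmitter T4: 0.57 × 0.24 × 0.02 = 0.002736
  Transmitter T6: 0.07 × 0.115 × 0.04 = 0.000322
  Transmitter T5: 0.19 × 0.017 × 0.137 = 0.00044251
Sum = 0.00441851.
P(Transmitter T5 | evidence) = 0.00044251 / 0.00441851 ≈ 0.100.

0.100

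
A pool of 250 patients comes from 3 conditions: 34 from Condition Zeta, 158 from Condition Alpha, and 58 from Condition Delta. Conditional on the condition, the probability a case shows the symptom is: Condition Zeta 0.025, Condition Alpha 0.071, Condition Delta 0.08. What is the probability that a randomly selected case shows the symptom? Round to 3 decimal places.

0.067

By Bayes' rule, posterior ∝ prior × likelihood:
  Condition Zeta: 0.136 × 0.025 = 0.0034
  Condition Alpha: 0.632 × 0.071 = 0.044872
  Condition Delta: 0.232 × 0.08 = 0.01856
P(symptomatic) = 0.0034 + 0.044872 + 0.01856 = 0.066832 → 0.067.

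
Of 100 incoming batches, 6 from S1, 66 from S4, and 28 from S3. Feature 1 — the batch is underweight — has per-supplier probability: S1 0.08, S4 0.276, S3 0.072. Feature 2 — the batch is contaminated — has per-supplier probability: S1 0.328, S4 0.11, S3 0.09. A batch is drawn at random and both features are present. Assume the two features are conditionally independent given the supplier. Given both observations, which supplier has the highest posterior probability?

Prior × likelihood for each hypothesis:
  S1: 0.06 × 0.08 × 0.328 = 0.0015744
  S4: 0.66 × 0.276 × 0.11 = 0.0200376
  S3: 0.28 × 0.072 × 0.09 = 0.0018144
Normalizing constant = 0.0234264.
Largest term belongs to S4, so S4 is most probable.

S4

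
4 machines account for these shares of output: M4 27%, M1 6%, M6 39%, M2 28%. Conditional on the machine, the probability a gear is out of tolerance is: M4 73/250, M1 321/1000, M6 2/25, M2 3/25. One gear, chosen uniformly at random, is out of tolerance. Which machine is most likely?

M4

Compute prior × likelihood for every hypothesis:
  M4: 0.27 × 0.292 = 0.07884
  M1: 0.06 × 0.321 = 0.01926
  M6: 0.39 × 0.08 = 0.0312
  M2: 0.28 × 0.12 = 0.0336
Sum = 0.1629.
Largest term belongs to M4, so M4 is most probable.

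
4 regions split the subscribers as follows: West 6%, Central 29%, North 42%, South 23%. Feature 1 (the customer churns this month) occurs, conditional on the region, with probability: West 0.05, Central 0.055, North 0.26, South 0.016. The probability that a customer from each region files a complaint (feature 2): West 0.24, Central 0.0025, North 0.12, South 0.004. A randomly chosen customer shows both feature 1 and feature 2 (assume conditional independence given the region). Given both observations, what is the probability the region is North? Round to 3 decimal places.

0.944

Unnormalized posteriors (prior × likelihood):
  West: 0.06 × 0.05 × 0.24 = 0.00072
  Central: 0.29 × 0.055 × 0.0025 = 0.000039875
  North: 0.42 × 0.26 × 0.12 = 0.013104
  South: 0.23 × 0.016 × 0.004 = 0.00001472
Total = 0.013878595.
P(North | evidence) = 0.013104 / 0.013878595 ≈ 0.944.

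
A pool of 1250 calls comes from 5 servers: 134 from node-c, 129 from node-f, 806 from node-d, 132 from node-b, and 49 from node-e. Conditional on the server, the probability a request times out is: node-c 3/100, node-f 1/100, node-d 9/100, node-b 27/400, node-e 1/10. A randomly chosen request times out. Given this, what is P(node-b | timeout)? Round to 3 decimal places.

Unnormalized posteriors (prior × likelihood):
  node-c: 0.1072 × 0.03 = 0.003216
  node-f: 0.1032 × 0.01 = 0.001032
  node-d: 0.6448 × 0.09 = 0.058032
  node-b: 0.1056 × 0.0675 = 0.007128
  node-e: 0.0392 × 0.1 = 0.00392
Normalizing constant = 0.073328.
P(node-b | evidence) = 0.007128 / 0.073328 ≈ 0.097.

0.097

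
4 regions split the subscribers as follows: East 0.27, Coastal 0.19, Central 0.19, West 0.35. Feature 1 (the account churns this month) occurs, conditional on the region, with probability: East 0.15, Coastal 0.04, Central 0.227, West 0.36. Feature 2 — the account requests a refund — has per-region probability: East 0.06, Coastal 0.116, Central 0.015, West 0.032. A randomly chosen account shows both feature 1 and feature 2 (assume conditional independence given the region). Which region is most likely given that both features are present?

By Bayes' rule, posterior ∝ prior × likelihood:
  East: 0.27 × 0.15 × 0.06 = 0.00243
  Coastal: 0.19 × 0.04 × 0.116 = 0.0008816
  Central: 0.19 × 0.227 × 0.015 = 0.00064695
  West: 0.35 × 0.36 × 0.032 = 0.004032
Normalizing constant = 0.00799055.
Largest term belongs to West, so West is most probable.

West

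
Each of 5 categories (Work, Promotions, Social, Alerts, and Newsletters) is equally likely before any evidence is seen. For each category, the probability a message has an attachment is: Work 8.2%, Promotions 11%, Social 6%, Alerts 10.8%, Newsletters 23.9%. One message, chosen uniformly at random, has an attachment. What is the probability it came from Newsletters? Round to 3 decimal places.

With a uniform prior (1/5 each), posterior ∝ likelihood:
  Work: 0.082
  Promotions: 0.11
  Social: 0.06
  Alerts: 0.108
  Newsletters: 0.239
Total = 0.599.
P(Newsletters | evidence) = 0.239 / 0.599 ≈ 0.399.

0.399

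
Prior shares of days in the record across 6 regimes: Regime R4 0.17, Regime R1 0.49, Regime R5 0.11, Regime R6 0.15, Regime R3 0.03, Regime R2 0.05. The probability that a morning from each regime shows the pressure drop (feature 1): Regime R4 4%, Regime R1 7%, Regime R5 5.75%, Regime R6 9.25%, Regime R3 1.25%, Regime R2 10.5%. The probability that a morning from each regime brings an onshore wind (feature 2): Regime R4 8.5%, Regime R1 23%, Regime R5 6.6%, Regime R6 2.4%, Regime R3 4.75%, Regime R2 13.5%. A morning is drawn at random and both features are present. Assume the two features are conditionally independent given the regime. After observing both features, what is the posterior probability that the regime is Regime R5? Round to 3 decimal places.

0.042

Unnormalized posteriors (prior × likelihood):
  Regime R4: 0.17 × 0.04 × 0.085 = 0.000578
  Regime R1: 0.49 × 0.07 × 0.23 = 0.007889
  Regime R5: 0.11 × 0.0575 × 0.066 = 0.00041745
  Regime R6: 0.15 × 0.0925 × 0.024 = 0.000333
  Regime R3: 0.03 × 0.0125 × 0.0475 = 0.0000178125
  Regime R2: 0.05 × 0.105 × 0.135 = 0.00070875
Normalizing constant = 0.0099440125.
P(Regime R5 | evidence) = 0.00041745 / 0.0099440125 ≈ 0.042.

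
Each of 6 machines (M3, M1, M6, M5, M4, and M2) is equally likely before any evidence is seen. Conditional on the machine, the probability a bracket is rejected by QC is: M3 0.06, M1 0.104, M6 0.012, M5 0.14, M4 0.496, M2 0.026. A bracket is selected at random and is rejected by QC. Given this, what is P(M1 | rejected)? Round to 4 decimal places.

0.1241

Since the prior is uniform, the posterior is proportional to the likelihood:
  M3: 0.06
  M1: 0.104
  M6: 0.012
  M5: 0.14
  M4: 0.496
  M2: 0.026
Normalizing constant = 0.838.
P(M1 | evidence) = 0.104 / 0.838 ≈ 0.1241.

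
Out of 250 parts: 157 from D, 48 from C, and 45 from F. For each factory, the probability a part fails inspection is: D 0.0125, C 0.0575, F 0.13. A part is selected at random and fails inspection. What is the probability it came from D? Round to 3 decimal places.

0.186

By Bayes' rule, posterior ∝ prior × likelihood:
  D: 0.628 × 0.0125 = 0.00785
  C: 0.192 × 0.0575 = 0.01104
  F: 0.18 × 0.13 = 0.0234
Sum = 0.04229.
P(D | evidence) = 0.00785 / 0.04229 ≈ 0.186.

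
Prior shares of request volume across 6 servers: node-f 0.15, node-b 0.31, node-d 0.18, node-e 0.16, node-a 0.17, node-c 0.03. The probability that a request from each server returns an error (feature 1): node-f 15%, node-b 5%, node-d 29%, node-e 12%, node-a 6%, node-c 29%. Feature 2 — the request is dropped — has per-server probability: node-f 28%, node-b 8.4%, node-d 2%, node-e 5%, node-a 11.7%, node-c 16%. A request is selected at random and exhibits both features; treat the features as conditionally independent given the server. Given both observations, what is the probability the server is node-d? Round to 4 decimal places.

0.0856

By Bayes' rule, posterior ∝ prior × likelihood:
  node-f: 0.15 × 0.15 × 0.28 = 0.0063
  node-b: 0.31 × 0.05 × 0.084 = 0.001302
  node-d: 0.18 × 0.29 × 0.02 = 0.001044
  node-e: 0.16 × 0.12 × 0.05 = 0.00096
  node-a: 0.17 × 0.06 × 0.117 = 0.0011934
  node-c: 0.03 × 0.29 × 0.16 = 0.001392
Sum = 0.0121914.
P(node-d | evidence) = 0.001044 / 0.0121914 ≈ 0.0856.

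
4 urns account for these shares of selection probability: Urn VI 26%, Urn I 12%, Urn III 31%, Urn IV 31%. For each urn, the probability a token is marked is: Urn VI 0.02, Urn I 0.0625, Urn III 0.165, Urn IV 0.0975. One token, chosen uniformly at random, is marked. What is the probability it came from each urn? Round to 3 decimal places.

Urn VI 0.055, Urn I 0.080, Urn III 0.544, Urn IV 0.321

By Bayes' rule, posterior ∝ prior × likelihood:
  Urn VI: 0.26 × 0.02 = 0.0052
  Urn I: 0.12 × 0.0625 = 0.0075
  Urn III: 0.31 × 0.165 = 0.05115
  Urn IV: 0.31 × 0.0975 = 0.030225
Normalizing constant = 0.094075.
P(Urn VI | marked) = 0.0052/0.094075 ≈ 0.055
P(Urn I | marked) = 0.0075/0.094075 ≈ 0.080
P(Urn III | marked) = 0.05115/0.094075 ≈ 0.544
P(Urn IV | marked) = 0.030225/0.094075 ≈ 0.321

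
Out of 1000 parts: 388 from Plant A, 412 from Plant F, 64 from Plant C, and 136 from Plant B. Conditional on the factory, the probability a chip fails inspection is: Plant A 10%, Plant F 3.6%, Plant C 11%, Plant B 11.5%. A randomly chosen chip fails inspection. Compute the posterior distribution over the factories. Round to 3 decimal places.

Plant A 0.508, Plant F 0.194, Plant C 0.092, Plant B 0.205

Unnormalized posteriors (prior × likelihood):
  Plant A: 0.388 × 0.1 = 0.0388
  Plant F: 0.412 × 0.036 = 0.014832
  Plant C: 0.064 × 0.11 = 0.00704
  Plant B: 0.136 × 0.115 = 0.01564
Normalizing constant = 0.076312.
P(Plant A | nonconforming) = 0.0388/0.076312 ≈ 0.508
P(Plant F | nonconforming) = 0.014832/0.076312 ≈ 0.194
P(Plant C | nonconforming) = 0.00704/0.076312 ≈ 0.092
P(Plant B | nonconforming) = 0.01564/0.076312 ≈ 0.205
(Check: 0.508+0.194+0.092+0.205 = 0.999.)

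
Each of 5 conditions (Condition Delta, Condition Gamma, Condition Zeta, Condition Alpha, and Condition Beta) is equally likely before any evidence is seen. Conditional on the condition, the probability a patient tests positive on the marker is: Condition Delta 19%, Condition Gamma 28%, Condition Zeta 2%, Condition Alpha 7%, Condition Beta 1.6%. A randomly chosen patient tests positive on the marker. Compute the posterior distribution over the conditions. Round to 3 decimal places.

Since the prior is uniform, the posterior is proportional to the likelihood:
  Condition Delta: 0.19
  Condition Gamma: 0.28
  Condition Zeta: 0.02
  Condition Alpha: 0.07
  Condition Beta: 0.016
Normalizing constant = 0.576.
P(Condition Delta | marker-positive) = 0.19/0.576 ≈ 0.330
P(Condition Gamma | marker-positive) = 0.28/0.576 ≈ 0.486
P(Condition Zeta | marker-positive) = 0.02/0.576 ≈ 0.035
P(Condition Alpha | marker-positive) = 0.07/0.576 ≈ 0.122
P(Condition Beta | marker-positive) = 0.016/0.576 ≈ 0.028
(Check: 0.330+0.486+0.035+0.122+0.028 = 1.001.)

Condition Delta 0.330, Condition Gamma 0.486, Condition Zeta 0.035, Condition Alpha 0.122, Condition Beta 0.028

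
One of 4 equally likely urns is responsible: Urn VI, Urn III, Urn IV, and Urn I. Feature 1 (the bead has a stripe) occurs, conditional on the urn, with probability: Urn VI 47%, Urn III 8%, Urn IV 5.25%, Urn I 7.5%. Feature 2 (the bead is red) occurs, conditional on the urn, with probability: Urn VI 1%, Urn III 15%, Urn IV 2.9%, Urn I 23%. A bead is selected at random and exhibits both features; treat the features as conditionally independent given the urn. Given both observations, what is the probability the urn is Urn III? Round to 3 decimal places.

0.338

Since the prior is uniform, the posterior is proportional to the likelihood:
  Urn VI: 0.47 × 0.01 = 0.0047
  Urn III: 0.08 × 0.15 = 0.012
  Urn IV: 0.0525 × 0.029 = 0.0015225
  Urn I: 0.075 × 0.23 = 0.01725
Sum = 0.0354725.
P(Urn III | evidence) = 0.012 / 0.0354725 ≈ 0.338.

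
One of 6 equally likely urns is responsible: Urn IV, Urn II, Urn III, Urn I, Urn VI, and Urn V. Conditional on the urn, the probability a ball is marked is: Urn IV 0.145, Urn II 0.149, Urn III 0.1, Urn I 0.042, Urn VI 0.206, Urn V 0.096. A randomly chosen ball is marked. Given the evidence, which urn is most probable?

Urn VI

Since the prior is uniform, the posterior is proportional to the likelihood:
  Urn IV: 0.145
  Urn II: 0.149
  Urn III: 0.1
  Urn I: 0.042
  Urn VI: 0.206
  Urn V: 0.096
Total = 0.738.
Largest term belongs to Urn VI, so Urn VI is most probable.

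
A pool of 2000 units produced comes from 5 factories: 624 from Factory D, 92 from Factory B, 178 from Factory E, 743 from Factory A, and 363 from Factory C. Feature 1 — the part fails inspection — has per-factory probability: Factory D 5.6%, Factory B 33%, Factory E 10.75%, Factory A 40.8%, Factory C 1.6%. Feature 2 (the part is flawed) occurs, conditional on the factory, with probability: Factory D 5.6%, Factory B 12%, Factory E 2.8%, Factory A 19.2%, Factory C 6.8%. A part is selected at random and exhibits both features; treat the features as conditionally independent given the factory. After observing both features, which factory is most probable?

Unnormalized posteriors (prior × likelihood):
  Factory D: 0.312 × 0.056 × 0.056 = 0.000978432
  Factory B: 0.046 × 0.33 × 0.12 = 0.0018216
  Factory E: 0.089 × 0.1075 × 0.028 = 0.00026789
  Factory A: 0.3715 × 0.408 × 0.192 = 0.029101824
  Factory C: 0.1815 × 0.016 × 0.068 = 0.000197472
Total = 0.032367218.
Largest term belongs to Factory A, so Factory A is most probable.

Factory A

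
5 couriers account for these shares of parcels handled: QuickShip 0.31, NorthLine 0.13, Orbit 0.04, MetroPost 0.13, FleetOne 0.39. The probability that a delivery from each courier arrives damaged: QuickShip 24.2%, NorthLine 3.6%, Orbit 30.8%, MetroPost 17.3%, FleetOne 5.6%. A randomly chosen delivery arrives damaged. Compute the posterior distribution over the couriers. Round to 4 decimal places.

QuickShip 0.5502, NorthLine 0.0343, Orbit 0.0904, MetroPost 0.1649, FleetOne 0.1602

By Bayes' rule, posterior ∝ prior × likelihood:
  QuickShip: 0.31 × 0.242 = 0.07502
  NorthLine: 0.13 × 0.036 = 0.00468
  Orbit: 0.04 × 0.308 = 0.01232
  MetroPost: 0.13 × 0.173 = 0.02249
  FleetOne: 0.39 × 0.056 = 0.02184
Sum = 0.13635.
P(QuickShip | damaged) = 0.07502/0.13635 ≈ 0.5502
P(NorthLine | damaged) = 0.00468/0.13635 ≈ 0.0343
P(Orbit | damaged) = 0.01232/0.13635 ≈ 0.0904
P(MetroPost | damaged) = 0.02249/0.13635 ≈ 0.1649
P(FleetOne | damaged) = 0.02184/0.13635 ≈ 0.1602
(Check: 0.5502+0.0343+0.0904+0.1649+0.1602 = 1.0000.)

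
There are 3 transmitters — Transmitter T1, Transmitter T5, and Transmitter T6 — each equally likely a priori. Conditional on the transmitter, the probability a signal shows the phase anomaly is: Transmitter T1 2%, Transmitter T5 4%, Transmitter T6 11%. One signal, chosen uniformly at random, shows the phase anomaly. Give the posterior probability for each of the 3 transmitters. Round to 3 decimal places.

With a uniform prior (1/3 each), posterior ∝ likelihood:
  Transmitter T1: 0.02
  Transmitter T5: 0.04
  Transmitter T6: 0.11
Normalizing constant = 0.17.
P(Transmitter T1 | anomaly) = 0.02/0.17 ≈ 0.118
P(Transmitter T5 | anomaly) = 0.04/0.17 ≈ 0.235
P(Transmitter T6 | anomaly) = 0.11/0.17 ≈ 0.647

Transmitter T1 0.118, Transmitter T5 0.235, Transmitter T6 0.647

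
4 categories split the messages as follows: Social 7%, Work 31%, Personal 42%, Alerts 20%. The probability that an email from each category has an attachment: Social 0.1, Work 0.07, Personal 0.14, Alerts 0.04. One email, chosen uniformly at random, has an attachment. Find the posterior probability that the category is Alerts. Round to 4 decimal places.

0.0838

By Bayes' rule, posterior ∝ prior × likelihood:
  Social: 0.07 × 0.1 = 0.007
  Work: 0.31 × 0.07 = 0.0217
  Personal: 0.42 × 0.14 = 0.0588
  Alerts: 0.2 × 0.04 = 0.008
Total = 0.0955.
P(Alerts | evidence) = 0.008 / 0.0955 ≈ 0.0838.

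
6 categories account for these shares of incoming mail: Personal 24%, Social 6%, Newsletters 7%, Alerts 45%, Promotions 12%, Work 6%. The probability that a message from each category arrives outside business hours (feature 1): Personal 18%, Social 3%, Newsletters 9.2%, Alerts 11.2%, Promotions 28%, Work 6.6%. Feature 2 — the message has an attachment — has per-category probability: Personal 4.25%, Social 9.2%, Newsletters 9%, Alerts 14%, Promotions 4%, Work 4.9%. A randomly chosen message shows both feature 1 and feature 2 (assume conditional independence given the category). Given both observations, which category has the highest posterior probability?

Prior × likelihood for each hypothesis:
  Personal: 0.24 × 0.18 × 0.0425 = 0.001836
  Social: 0.06 × 0.03 × 0.092 = 0.0001656
  Newsletters: 0.07 × 0.092 × 0.09 = 0.0005796
  Alerts: 0.45 × 0.112 × 0.14 = 0.007056
  Promotions: 0.12 × 0.28 × 0.04 = 0.001344
  Work: 0.06 × 0.066 × 0.049 = 0.00019404
Sum = 0.01117524.
Largest term belongs to Alerts, so Alerts is most probable.

Alerts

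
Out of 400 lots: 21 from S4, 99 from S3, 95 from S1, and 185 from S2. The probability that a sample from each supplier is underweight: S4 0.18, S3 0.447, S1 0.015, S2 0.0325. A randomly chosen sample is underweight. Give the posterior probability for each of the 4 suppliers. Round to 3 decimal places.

S4 0.068, S3 0.798, S1 0.026, S2 0.108

Compute prior × likelihood for every hypothesis:
  S4: 0.0525 × 0.18 = 0.00945
  S3: 0.2475 × 0.447 = 0.1106325
  S1: 0.2375 × 0.015 = 0.0035625
  S2: 0.4625 × 0.0325 = 0.01503125
Normalizing constant = 0.13867625.
P(S4 | underweight) = 0.00945/0.13867625 ≈ 0.068
P(S3 | underweight) = 0.1106325/0.13867625 ≈ 0.798
P(S1 | underweight) = 0.0035625/0.13867625 ≈ 0.026
P(S2 | underweight) = 0.01503125/0.13867625 ≈ 0.108
(Check: 0.068+0.798+0.026+0.108 = 1.000.)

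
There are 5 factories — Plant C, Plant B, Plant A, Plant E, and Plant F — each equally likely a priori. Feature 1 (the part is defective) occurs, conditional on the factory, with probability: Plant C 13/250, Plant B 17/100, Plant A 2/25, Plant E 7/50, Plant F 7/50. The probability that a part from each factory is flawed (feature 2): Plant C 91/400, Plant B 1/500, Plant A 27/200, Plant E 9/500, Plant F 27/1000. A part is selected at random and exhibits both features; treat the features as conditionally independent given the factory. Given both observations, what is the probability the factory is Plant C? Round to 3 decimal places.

0.404

With a uniform prior (1/5 each), posterior ∝ likelihood:
  Plant C: 0.052 × 0.2275 = 0.01183
  Plant B: 0.17 × 0.002 = 0.00034
  Plant A: 0.08 × 0.135 = 0.0108
  Plant E: 0.14 × 0.018 = 0.00252
  Plant F: 0.14 × 0.027 = 0.00378
Sum = 0.02927.
P(Plant C | evidence) = 0.01183 / 0.02927 ≈ 0.404.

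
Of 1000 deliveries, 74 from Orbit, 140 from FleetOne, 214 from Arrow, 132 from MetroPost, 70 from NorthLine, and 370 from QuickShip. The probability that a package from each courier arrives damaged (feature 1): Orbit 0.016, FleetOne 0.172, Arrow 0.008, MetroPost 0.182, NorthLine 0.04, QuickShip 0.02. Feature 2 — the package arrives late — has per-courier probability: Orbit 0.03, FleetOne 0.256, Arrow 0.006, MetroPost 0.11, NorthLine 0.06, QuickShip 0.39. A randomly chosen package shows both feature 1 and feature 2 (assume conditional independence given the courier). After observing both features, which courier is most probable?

FleetOne

Prior × likelihood for each hypothesis:
  Orbit: 0.074 × 0.016 × 0.03 = 0.00003552
  FleetOne: 0.14 × 0.172 × 0.256 = 0.00616448
  Arrow: 0.214 × 0.008 × 0.006 = 0.000010272
  MetroPost: 0.132 × 0.182 × 0.11 = 0.00264264
  NorthLine: 0.07 × 0.04 × 0.06 = 0.000168
  QuickShip: 0.37 × 0.02 × 0.39 = 0.002886
Total = 0.011906912.
Largest term belongs to FleetOne, so FleetOne is most probable.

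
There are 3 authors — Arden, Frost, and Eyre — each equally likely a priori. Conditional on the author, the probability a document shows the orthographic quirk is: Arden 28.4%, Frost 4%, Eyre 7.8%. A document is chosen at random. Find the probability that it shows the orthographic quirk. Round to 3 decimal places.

Since the prior is uniform, the posterior is proportional to the likelihood:
  Arden: 0.284
  Frost: 0.04
  Eyre: 0.078
P(quirk) = (1/3) × (0.284 + 0.04 + 0.078) = 0.402/3 ≈ 0.134.

0.134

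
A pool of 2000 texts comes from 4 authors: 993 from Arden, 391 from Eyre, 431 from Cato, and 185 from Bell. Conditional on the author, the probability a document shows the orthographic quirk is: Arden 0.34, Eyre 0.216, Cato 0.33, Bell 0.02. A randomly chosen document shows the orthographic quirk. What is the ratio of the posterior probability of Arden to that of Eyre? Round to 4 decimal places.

Compute prior × likelihood for every hypothesis:
  Arden: 0.4965 × 0.34 = 0.16881
  Eyre: 0.1955 × 0.216 = 0.042228
  Cato: 0.2155 × 0.33 = 0.071115
  Bell: 0.0925 × 0.02 = 0.00185
Total = 0.284003.
The ratio is 0.16881 / 0.042228 (the normalizer cancels) = 3.9976.

3.9976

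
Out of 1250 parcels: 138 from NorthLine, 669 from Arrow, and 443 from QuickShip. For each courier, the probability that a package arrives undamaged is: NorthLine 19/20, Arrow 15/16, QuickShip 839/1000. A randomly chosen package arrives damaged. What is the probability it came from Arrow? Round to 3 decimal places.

0.348

Taking complements, P(damaged | each) = NorthLine 0.05, Arrow 0.0625, QuickShip 0.161.
Unnormalized posteriors (prior × likelihood):
  NorthLine: 0.1104 × 0.05 = 0.00552
  Arrow: 0.5352 × 0.0625 = 0.03345
  QuickShip: 0.3544 × 0.161 = 0.0570584
Normalizing constant = 0.0960284.
P(Arrow | evidence) = 0.03345 / 0.0960284 ≈ 0.348.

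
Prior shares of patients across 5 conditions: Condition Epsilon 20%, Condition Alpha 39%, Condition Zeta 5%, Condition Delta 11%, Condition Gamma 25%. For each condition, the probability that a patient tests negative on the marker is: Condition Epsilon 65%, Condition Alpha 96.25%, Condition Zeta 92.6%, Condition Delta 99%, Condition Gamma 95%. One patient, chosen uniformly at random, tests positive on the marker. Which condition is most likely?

Condition Epsilon

Taking complements, P(marker-positive | each) = Condition Epsilon 0.35, Condition Alpha 0.0375, Condition Zeta 0.074, Condition Delta 0.01, Condition Gamma 0.05.
By Bayes' rule, posterior ∝ prior × likelihood:
  Condition Epsilon: 0.2 × 0.35 = 0.07
  Condition Alpha: 0.39 × 0.0375 = 0.014625
  Condition Zeta: 0.05 × 0.074 = 0.0037
  Condition Delta: 0.11 × 0.01 = 0.0011
  Condition Gamma: 0.25 × 0.05 = 0.0125
Total = 0.101925.
Largest term belongs to Condition Epsilon, so Condition Epsilon is most probable.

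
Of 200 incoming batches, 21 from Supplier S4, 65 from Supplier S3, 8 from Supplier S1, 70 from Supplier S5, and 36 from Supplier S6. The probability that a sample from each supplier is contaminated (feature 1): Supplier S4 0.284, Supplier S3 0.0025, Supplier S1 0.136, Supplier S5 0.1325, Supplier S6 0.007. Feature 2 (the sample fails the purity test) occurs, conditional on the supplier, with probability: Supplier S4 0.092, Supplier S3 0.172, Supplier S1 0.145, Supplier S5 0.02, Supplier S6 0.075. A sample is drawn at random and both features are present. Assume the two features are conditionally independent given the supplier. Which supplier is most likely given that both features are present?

Compute prior × likelihood for every hypothesis:
  Supplier S4: 0.105 × 0.284 × 0.092 = 0.00274344
  Supplier S3: 0.325 × 0.0025 × 0.172 = 0.00013975
  Supplier S1: 0.04 × 0.136 × 0.145 = 0.0007888
  Supplier S5: 0.35 × 0.1325 × 0.02 = 0.0009275
  Supplier S6: 0.18 × 0.007 × 0.075 = 0.0000945
Normalizing constant = 0.00469399.
Largest term belongs to Supplier S4, so Supplier S4 is most probable.

Supplier S4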